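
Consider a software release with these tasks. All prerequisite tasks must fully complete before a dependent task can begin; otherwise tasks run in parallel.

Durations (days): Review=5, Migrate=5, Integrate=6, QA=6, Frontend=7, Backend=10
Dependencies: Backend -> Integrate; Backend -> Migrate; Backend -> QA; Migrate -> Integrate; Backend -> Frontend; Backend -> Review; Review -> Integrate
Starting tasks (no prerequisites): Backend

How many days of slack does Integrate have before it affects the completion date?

Critical path: Backend→Review→Integrate = 10+5+6 = 21, so the finish is 21 days.
Integrate finishes as early as 21 and must finish by 21.
Slack of Integrate = 15 − 15 = 0 days.

0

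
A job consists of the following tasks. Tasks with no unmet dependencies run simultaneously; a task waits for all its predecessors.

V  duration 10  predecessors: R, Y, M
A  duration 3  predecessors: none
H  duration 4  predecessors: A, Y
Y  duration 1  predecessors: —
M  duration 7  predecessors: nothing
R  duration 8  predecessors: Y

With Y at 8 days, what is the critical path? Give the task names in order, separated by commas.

The binding path is Y→R→V = 1+8+10 = 19; finish at 19 days.
Y is on the critical path; changing it to 8 makes that path 26 days.
The critical path is still Y→R→V; finish is now 26 days.

Y, R, V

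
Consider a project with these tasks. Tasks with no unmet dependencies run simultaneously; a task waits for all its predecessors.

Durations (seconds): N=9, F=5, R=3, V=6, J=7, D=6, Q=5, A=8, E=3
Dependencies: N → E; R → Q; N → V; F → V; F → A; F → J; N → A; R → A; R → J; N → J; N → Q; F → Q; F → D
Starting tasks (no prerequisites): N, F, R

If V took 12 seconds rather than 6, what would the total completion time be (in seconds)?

Actual critical path: N→A = 9+8 = 17 ⇒ 17 seconds.
The longest path through V is only 15 seconds, so V has float 2.
New critical path: N→V = 9+12 = 21 ⇒ 21 seconds.

21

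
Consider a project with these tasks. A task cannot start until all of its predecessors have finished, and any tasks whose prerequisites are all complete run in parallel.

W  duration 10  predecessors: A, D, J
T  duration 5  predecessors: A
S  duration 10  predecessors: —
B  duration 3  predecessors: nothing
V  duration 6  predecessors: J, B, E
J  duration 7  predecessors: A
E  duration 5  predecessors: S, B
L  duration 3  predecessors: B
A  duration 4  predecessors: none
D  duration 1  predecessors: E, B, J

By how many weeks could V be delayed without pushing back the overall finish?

5

Critical path: S→E→D→W = 10+5+1+10 = 26, so the finish is 26 weeks.
Longest path through V: 21 weeks (earliest finish 21, latest finish 26).
So V can slip 26 − 21 = 5 weeks.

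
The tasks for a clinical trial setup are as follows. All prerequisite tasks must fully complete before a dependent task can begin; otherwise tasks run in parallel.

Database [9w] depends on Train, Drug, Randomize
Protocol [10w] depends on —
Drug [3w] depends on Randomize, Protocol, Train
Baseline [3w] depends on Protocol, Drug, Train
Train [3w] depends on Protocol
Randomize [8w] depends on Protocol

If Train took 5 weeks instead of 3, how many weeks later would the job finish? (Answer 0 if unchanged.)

0

Actual critical path: Protocol→Randomize→Drug→Database = 10+8+3+9 = 30 ⇒ 30 weeks.
Train is off the critical path — its longest chain is 25 weeks, giving 5 of slack.
No other chain overtakes it, so the finish is 30 weeks.
Change in finish: 30 − 30 = +0 weeks.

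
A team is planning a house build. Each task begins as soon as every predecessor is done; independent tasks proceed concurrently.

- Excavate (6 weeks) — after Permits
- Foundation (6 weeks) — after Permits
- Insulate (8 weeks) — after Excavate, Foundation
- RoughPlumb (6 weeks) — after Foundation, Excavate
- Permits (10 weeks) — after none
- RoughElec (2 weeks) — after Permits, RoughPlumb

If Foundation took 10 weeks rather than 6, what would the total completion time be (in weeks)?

28

The binding path is Permits→Foundation→RoughPlumb→RoughElec = 10+6+6+2 = 24; finish at 24 weeks.
Foundation is on the critical path; changing it to 10 makes that path 28 weeks.
The critical path is still Permits→Foundation→RoughPlumb→RoughElec; finish is now 28 weeks.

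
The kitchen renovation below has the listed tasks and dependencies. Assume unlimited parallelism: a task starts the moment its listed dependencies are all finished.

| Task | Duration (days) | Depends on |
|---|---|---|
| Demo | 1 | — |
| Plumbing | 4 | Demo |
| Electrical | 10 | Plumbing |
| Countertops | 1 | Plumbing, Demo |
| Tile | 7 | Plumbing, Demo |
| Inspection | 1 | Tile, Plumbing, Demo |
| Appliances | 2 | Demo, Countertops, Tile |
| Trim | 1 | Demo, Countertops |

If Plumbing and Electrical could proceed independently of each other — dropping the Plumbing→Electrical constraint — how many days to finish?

14

Original critical path: Demo→Plumbing→Electrical = 1+4+10 = 15 ⇒ 15 days.
Without Plumbing→Electrical, Electrical's earliest start moves from 5 to 0.
After: Demo→Plumbing→Tile→Appliances = 1+4+7+2 = 14 → 14 days.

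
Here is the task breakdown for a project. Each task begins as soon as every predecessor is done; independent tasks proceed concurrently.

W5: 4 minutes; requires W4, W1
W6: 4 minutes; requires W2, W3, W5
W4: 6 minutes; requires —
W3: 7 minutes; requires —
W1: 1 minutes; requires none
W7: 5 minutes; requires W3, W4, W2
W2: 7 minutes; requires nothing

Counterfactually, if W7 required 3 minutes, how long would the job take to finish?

Baseline: W4→W5→W6 = 6+4+4 = 14 → 14 minutes.
W7 has 2 minutes of float (longest path through it is 12).
The critical path is still W4→W5→W6; finish is now 14 minutes.

14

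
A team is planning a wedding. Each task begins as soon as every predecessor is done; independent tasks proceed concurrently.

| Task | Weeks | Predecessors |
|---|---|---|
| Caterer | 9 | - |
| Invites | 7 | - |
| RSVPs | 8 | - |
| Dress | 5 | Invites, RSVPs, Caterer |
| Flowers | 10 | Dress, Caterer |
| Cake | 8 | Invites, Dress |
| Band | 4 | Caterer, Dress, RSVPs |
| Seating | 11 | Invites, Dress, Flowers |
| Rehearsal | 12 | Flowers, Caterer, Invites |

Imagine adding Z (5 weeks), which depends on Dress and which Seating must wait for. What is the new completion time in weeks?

Originally the project takes 36 weeks.
With Z inserted, Seating now waits for max(Invites, Dress, Flowers, Z).
New critical path: Caterer→Dress→Flowers→Rehearsal = 9+5+10+12 = 36 ⇒ 36 weeks.

36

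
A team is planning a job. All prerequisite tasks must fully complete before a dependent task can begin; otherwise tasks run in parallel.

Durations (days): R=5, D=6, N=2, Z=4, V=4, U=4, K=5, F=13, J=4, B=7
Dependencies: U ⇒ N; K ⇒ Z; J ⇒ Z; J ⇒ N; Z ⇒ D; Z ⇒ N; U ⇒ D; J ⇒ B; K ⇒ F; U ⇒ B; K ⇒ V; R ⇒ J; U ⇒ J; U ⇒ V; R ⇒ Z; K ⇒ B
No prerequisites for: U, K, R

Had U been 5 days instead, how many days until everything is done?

Baseline: R→J→Z→D = 5+4+4+6 = 19 → 19 days.
The longest path through U is only 18 days, so U has float 1.
Now U→J→Z→D = 5+4+4+6 = 19 is longest, so the finish becomes 19 days.

19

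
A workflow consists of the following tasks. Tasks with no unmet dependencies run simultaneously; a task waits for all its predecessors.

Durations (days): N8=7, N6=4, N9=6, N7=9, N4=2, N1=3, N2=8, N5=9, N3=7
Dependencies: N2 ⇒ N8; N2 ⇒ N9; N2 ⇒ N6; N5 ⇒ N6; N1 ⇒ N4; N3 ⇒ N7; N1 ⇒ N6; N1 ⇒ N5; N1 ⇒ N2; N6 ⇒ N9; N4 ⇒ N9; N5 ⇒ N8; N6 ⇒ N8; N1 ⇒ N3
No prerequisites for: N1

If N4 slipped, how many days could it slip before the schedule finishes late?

12

N1→N5→N6→N8 = 3+9+4+7 = 23 sets the makespan at 23 days.
N4 finishes as early as 5 and must finish by 17.
So N4 can slip 17 − 5 = 12 days.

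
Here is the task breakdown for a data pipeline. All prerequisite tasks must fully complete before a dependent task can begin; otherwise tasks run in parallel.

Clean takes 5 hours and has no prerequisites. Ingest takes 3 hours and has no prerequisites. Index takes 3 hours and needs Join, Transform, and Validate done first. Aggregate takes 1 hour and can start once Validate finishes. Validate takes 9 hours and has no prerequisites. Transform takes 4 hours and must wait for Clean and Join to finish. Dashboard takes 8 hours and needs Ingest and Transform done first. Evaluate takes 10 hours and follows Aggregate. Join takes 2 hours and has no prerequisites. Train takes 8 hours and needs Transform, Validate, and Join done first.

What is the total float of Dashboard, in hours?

3

The longest chain is Validate→Aggregate→Evaluate = 9+1+10 = 20; overall finish 20 hours.
The longest chain containing Dashboard totals 17 hours.
Float = 20 − 17 = 3.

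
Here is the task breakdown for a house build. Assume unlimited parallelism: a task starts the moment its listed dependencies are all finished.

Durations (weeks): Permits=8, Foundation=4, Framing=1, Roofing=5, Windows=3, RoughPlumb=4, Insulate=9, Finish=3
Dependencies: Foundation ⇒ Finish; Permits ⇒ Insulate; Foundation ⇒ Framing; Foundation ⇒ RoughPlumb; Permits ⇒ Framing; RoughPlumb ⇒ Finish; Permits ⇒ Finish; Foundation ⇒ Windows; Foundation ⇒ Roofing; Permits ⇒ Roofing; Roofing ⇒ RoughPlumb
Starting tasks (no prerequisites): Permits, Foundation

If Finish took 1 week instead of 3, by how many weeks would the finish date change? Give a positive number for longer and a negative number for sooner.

-2

Baseline: Permits→Roofing→RoughPlumb→Finish = 8+5+4+3 = 20 → 20 weeks.
Finish lies on that path, so at 1 week the path becomes 18 weeks.
The critical path is still Permits→Roofing→RoughPlumb→Finish; finish is now 18 weeks.
Change in finish: 18 − 20 = -2 weeks.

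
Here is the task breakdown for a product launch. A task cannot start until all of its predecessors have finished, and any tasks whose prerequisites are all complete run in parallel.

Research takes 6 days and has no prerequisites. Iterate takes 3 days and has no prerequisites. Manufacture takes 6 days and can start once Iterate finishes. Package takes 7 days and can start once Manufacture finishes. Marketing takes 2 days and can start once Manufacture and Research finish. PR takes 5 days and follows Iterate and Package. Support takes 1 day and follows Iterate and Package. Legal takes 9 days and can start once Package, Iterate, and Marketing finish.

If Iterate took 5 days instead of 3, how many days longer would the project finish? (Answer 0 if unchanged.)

2

As given, the longest chain is Iterate→Manufacture→Package→Legal = 3+6+7+9 = 25, so the finish is 25 days.
Iterate lies on that path, so at 5 days the path becomes 27 days.
That remains the longest chain; total 27 days.
Change in finish: 27 − 25 = +2 days.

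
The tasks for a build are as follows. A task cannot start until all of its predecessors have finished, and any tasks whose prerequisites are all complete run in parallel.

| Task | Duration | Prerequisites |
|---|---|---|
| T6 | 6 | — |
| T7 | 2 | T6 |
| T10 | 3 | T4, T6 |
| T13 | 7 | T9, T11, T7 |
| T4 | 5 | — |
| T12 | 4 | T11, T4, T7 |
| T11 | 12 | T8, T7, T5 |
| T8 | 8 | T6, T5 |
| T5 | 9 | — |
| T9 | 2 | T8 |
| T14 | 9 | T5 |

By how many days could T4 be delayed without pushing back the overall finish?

The longest chain is T5→T8→T11→T13 = 9+8+12+7 = 36; overall finish 36 days.
T4 finishes as early as 5 and must finish by 32.
Float = 36 − 9 = 27.

27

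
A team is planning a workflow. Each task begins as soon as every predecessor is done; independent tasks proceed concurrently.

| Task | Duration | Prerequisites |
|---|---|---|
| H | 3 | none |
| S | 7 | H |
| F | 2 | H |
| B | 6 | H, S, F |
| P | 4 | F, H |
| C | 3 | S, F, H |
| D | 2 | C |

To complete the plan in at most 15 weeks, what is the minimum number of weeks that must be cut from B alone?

Current finish: 16 weeks; target: 15.
B is on every critical path, so each week cut from B cuts the finish by one (this holds down to a finish of 15).
Need 16 − 15 = 1 week off B → B becomes 5 weeks, finish becomes 15.

1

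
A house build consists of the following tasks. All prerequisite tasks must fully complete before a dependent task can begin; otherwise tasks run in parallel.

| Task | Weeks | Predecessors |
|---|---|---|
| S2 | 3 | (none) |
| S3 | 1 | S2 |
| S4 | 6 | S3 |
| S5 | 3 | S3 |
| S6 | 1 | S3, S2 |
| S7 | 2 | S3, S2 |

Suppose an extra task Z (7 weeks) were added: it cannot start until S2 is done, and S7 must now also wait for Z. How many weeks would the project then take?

Originally the project takes 10 weeks.
With Z inserted, S7 now waits for max(S3, S2, Z).
New critical path: S2→Z→S7 = 3+7+2 = 12 ⇒ 12 weeks.

12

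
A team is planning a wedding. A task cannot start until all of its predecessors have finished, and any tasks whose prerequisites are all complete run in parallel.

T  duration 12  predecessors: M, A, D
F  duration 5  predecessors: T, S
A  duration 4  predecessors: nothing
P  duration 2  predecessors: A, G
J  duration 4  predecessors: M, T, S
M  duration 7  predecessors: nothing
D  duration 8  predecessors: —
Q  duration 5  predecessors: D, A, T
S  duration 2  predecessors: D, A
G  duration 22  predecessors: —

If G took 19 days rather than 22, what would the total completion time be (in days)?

25

Actual critical path: D→T→F = 8+12+5 = 25 ⇒ 25 days.
G has 1 day of float (longest path through it is 24).
No other chain overtakes it, so the finish is 25 days.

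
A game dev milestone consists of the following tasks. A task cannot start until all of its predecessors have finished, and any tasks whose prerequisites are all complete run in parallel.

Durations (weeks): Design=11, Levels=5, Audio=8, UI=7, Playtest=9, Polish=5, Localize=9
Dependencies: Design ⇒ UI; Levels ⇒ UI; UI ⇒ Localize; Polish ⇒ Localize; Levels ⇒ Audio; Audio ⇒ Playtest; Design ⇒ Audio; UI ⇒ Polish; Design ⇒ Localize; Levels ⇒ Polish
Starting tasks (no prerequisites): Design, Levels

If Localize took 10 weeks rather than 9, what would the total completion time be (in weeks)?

33

Actual critical path: Design→UI→Polish→Localize = 11+7+5+9 = 32 ⇒ 32 weeks.
Localize lies on that path, so at 10 weeks the path becomes 33 weeks.
That remains the longest chain; total 33 weeks.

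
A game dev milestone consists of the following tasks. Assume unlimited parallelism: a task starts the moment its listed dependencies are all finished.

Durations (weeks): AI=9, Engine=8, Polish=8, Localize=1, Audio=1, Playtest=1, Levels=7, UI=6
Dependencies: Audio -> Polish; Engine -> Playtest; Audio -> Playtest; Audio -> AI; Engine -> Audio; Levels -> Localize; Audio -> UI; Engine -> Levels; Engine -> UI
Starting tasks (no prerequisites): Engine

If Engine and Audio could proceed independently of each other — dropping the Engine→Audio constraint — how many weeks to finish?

Original critical path: Engine→Audio→AI = 8+1+9 = 18 ⇒ 18 weeks.
Without Engine→Audio, Audio's earliest start moves from 8 to 0.
The longest chain is now Engine→Levels→Localize = 8+7+1 = 16, so the job takes 16 weeks.

16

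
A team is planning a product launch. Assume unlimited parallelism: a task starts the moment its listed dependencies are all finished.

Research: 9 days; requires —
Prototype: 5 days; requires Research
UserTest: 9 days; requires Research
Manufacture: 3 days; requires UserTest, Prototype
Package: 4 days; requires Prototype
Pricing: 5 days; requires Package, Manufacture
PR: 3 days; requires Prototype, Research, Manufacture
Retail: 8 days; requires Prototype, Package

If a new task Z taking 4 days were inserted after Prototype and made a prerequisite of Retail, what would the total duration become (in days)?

26

Originally the job takes 26 days.
With Z inserted, Retail now waits for max(Prototype, Package, Z).
New critical path: Research→Prototype→Z→Retail = 9+5+4+8 = 26 ⇒ 26 days.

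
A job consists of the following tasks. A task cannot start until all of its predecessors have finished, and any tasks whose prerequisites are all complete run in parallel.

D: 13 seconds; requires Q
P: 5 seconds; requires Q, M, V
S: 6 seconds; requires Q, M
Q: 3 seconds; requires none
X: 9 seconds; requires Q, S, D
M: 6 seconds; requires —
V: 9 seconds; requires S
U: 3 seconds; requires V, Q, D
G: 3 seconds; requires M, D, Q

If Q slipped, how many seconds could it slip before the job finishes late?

1

M→S→V→P = 6+6+9+5 = 26 sets the makespan at 26 seconds.
Longest path through Q: 25 seconds (earliest finish 3, latest finish 4).
Float = 26 − 25 = 1.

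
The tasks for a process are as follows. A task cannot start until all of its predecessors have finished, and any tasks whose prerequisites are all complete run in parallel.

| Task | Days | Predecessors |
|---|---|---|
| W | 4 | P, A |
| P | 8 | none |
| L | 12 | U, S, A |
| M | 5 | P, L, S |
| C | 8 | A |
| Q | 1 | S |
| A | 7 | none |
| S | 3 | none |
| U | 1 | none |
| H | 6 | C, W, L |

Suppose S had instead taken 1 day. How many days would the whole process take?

25

The binding path is A→L→H = 7+12+6 = 25; finish at 25 days.
The longest path through S is only 21 days, so S has float 4.
No other chain overtakes it, so the finish is 25 days.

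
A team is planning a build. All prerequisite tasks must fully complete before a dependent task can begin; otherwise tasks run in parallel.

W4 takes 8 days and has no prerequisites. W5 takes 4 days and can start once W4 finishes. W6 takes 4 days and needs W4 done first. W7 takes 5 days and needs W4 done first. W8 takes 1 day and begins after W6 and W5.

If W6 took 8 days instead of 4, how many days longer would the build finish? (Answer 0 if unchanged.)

4

Actual critical path: W4→W6→W8 = 8+4+1 = 13 ⇒ 13 days.
W6 lies on that path, so at 8 days the path becomes 17 days.
The critical path is still W4→W6→W8; finish is now 17 days.
Change in finish: 17 − 13 = +4 days.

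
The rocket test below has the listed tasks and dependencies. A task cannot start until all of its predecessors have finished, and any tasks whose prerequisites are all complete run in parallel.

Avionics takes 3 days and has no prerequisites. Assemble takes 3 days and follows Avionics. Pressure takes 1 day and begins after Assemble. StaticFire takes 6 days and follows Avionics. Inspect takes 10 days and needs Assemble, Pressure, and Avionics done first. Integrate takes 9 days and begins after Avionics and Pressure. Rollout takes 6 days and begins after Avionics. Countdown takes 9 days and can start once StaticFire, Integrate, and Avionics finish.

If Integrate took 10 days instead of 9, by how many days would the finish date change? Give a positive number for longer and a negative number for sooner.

1

The binding path is Avionics→Assemble→Pressure→Integrate→Countdown = 3+3+1+9+9 = 25; finish at 25 days.
Integrate is on the critical path; changing it to 10 makes that path 26 days.
The critical path is still Avionics→Assemble→Pressure→Integrate→Countdown; finish is now 26 days.
Change in finish: 26 − 25 = +1 days.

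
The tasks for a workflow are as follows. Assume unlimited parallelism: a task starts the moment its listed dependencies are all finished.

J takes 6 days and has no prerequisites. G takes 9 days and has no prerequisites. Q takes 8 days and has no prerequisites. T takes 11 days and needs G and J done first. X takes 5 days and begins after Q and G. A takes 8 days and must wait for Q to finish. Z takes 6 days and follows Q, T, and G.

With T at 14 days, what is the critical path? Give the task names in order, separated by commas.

G, T, Z

Critical path before the change: G→T→Z = 9+11+6 = 26 giving 26 days.
T is on the critical path; changing it to 14 makes that path 29 days.
That remains the longest chain; total 29 days.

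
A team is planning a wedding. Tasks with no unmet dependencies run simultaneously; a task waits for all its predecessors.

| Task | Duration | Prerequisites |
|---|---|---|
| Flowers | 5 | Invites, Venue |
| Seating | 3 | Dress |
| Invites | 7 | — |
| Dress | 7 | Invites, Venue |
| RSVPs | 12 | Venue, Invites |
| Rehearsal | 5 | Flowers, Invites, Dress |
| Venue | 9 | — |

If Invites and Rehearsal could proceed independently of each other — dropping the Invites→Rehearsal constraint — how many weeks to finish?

21

Before: longest chain Venue→RSVPs = 9+12 = 21, finish 21.
Dropping Invites→Rehearsal doesn't change Rehearsal's earliest start (16); another predecessor still binds.
The longest chain is now Venue→RSVPs = 9+12 = 21, so the schedule takes 21 weeks.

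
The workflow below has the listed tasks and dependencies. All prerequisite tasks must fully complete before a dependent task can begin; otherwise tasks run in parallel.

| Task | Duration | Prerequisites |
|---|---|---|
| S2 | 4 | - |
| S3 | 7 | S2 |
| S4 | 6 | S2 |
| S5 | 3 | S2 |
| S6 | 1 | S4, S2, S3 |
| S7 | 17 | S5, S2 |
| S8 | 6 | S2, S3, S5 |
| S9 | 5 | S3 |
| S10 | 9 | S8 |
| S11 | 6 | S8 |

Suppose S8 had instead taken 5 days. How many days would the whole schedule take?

Actual critical path: S2→S3→S8→S10 = 4+7+6+9 = 26 ⇒ 26 days.
Since S8 is critical, the -1 change carries straight to that chain (now 25 days).
The critical path is still S2→S3→S8→S10; finish is now 25 days.

25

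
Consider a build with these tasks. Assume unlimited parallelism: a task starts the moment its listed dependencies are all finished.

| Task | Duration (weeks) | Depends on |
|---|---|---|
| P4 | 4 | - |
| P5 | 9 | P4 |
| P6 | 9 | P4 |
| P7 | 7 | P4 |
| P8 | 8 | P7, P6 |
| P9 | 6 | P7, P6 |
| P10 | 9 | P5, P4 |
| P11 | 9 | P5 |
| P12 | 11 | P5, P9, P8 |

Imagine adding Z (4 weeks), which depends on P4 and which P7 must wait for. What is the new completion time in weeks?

Originally the build takes 32 weeks.
With Z inserted, P7 now waits for max(P4, Z).
New critical path: P4→Z→P7→P8→P12 = 4+4+7+8+11 = 34 ⇒ 34 weeks.

34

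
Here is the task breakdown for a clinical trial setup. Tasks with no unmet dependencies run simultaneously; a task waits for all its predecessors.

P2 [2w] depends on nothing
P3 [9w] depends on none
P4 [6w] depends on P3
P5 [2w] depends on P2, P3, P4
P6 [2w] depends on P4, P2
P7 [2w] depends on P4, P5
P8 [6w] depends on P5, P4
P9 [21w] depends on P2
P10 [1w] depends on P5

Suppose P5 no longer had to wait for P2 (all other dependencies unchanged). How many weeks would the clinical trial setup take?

23

Original critical path: P2→P9 = 2+21 = 23 ⇒ 23 weeks.
Dropping P2→P5 doesn't change P5's earliest start (15); another predecessor still binds.
The longest chain is now P2→P9 = 2+21 = 23, so the clinical trial setup takes 23 weeks.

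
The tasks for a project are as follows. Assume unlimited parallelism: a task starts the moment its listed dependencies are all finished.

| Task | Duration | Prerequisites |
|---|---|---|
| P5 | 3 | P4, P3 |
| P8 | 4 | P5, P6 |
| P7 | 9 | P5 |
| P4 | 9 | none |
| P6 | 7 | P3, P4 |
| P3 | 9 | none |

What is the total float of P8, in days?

1

P3→P5→P7 = 9+3+9 = 21 sets the makespan at 21 days.
The longest chain containing P8 totals 20 days.
Slack of P8 = 17 − 16 = 1 day.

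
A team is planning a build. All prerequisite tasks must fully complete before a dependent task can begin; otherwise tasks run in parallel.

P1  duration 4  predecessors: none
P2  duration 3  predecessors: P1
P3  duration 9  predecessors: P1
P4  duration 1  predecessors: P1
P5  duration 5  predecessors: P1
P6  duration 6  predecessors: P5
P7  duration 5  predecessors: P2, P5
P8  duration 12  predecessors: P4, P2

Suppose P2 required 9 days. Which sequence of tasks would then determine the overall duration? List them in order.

P1, P2, P8

Actual critical path: P1→P2→P8 = 4+3+12 = 19 ⇒ 19 days.
P2 is on the critical path; changing it to 9 makes that path 25 days.
The critical path is still P1→P2→P8; finish is now 25 days.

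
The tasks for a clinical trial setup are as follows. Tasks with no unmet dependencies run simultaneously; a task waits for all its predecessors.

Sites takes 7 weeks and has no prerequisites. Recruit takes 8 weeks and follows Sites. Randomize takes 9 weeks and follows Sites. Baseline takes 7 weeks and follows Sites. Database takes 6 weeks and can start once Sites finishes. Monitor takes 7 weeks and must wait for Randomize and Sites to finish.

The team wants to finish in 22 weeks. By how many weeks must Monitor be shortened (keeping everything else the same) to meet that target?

1

Current finish: 23 weeks; target: 22.
Monitor is on every critical path, so each week cut from Monitor cuts the finish by one (this holds down to a finish of 17).
Need 23 − 22 = 1 week off Monitor → Monitor becomes 6 weeks, finish becomes 22.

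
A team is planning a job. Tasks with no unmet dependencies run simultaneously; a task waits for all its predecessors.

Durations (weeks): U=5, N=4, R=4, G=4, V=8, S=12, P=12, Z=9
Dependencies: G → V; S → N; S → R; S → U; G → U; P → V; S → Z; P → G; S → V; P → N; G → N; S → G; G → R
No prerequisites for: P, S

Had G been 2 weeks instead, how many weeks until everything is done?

22

Baseline: P→G→V = 12+4+8 = 24 → 24 weeks.
G is on the critical path; changing it to 2 makes that path 22 weeks.
The critical path is still P→G→V; finish is now 22 weeks.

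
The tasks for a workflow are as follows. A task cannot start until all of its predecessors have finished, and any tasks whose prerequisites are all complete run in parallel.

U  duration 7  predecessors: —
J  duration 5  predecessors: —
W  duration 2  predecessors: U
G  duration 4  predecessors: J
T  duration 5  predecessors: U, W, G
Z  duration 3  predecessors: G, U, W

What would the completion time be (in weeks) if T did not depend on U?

14

Before: longest chain U→W→T = 7+2+5 = 14, finish 14.
Dropping U→T doesn't change T's earliest start (9); another predecessor still binds.
The longest chain is now U→W→T = 7+2+5 = 14, so the project takes 14 weeks.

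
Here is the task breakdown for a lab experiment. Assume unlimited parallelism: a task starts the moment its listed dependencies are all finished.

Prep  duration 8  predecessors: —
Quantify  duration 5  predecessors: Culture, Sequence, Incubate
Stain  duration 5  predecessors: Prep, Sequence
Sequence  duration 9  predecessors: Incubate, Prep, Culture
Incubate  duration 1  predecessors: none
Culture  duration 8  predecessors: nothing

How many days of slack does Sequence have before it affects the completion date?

Prep→Sequence→Stain = 8+9+5 = 22 sets the makespan at 22 days.
Longest path through Sequence: 22 days (earliest finish 17, latest finish 17).
Float = 22 − 22 = 0.

0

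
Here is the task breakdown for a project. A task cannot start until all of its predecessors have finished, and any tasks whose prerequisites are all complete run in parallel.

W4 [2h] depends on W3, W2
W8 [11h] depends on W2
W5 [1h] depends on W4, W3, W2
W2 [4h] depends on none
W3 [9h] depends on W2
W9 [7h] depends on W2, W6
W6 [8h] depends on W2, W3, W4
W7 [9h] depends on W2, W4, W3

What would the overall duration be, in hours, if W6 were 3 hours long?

Actual critical path: W2→W3→W4→W6→W9 = 4+9+2+8+7 = 30 ⇒ 30 hours.
W6 is on the critical path; changing it to 3 makes that path 25 hours.
That remains the longest chain; total 25 hours.

25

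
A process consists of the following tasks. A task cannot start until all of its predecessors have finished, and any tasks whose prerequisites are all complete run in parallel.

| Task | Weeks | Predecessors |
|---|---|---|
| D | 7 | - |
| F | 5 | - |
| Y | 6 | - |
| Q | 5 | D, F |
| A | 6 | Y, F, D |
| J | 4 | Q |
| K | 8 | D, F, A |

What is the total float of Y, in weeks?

The longest chain is D→A→K = 7+6+8 = 21; overall finish 21 weeks.
Longest path through Y: 20 weeks (earliest finish 6, latest finish 7).
Float = 21 − 20 = 1.

1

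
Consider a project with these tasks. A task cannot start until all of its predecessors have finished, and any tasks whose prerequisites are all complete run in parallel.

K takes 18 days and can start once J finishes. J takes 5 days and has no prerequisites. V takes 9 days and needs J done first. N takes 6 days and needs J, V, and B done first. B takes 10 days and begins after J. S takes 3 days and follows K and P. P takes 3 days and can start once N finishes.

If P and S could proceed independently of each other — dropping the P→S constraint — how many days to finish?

Before: longest chain J→B→N→P→S = 5+10+6+3+3 = 27, finish 27.
Without P→S, S's earliest start moves from 24 to 23.
After: J→K→S = 5+18+3 = 26 → 26 days.

26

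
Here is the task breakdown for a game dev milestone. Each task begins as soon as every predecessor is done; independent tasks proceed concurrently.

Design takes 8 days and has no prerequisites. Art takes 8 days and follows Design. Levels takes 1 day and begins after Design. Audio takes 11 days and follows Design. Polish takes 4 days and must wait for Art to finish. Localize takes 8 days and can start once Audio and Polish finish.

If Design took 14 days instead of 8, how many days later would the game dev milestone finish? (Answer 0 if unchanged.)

As given, the longest chain is Design→Art→Polish→Localize = 8+8+4+8 = 28, so the finish is 28 days.
Since Design is critical, the +6 change carries straight to that chain (now 34 days).
That remains the longest chain; total 34 days.
Change in finish: 34 − 28 = +6 days.

6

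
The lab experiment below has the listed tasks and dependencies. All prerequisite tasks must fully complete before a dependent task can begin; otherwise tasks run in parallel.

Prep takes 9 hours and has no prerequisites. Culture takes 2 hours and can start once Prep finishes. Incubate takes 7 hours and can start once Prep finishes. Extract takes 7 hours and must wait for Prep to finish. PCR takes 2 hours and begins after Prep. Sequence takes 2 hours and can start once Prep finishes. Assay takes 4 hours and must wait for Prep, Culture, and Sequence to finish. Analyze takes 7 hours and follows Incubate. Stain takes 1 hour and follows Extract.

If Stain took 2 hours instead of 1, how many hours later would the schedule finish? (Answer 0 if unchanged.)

0

Critical path before the change: Prep→Incubate→Analyze = 9+7+7 = 23 giving 23 hours.
The longest path through Stain is only 17 hours, so Stain has float 6.
The critical path is still Prep→Incubate→Analyze; finish is now 23 hours.
Change in finish: 23 − 23 = +0 hours.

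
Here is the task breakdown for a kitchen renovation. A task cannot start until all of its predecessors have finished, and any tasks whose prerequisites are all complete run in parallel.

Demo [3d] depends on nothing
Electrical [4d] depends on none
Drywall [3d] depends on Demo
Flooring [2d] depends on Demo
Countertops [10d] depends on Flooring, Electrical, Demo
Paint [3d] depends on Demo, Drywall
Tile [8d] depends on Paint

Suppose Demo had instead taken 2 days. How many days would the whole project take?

16

Baseline: Demo→Drywall→Paint→Tile = 3+3+3+8 = 17 → 17 days.
Demo is on the critical path; changing it to 2 makes that path 16 days.
The critical path is still Demo→Drywall→Paint→Tile; finish is now 16 days.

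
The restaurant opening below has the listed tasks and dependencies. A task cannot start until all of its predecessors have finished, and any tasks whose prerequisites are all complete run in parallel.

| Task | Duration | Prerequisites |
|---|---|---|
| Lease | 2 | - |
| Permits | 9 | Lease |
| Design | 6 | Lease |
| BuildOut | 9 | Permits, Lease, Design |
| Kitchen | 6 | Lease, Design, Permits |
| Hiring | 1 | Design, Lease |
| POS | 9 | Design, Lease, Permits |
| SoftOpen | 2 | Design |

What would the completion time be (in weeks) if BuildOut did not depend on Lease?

20

With the dependency in place, Lease→Permits→BuildOut = 2+9+9 = 20 sets the finish at 20 weeks.
Dropping Lease→BuildOut doesn't change BuildOut's earliest start (11); another predecessor still binds.
The longest chain is now Lease→Permits→BuildOut = 2+9+9 = 20, so the project takes 20 weeks.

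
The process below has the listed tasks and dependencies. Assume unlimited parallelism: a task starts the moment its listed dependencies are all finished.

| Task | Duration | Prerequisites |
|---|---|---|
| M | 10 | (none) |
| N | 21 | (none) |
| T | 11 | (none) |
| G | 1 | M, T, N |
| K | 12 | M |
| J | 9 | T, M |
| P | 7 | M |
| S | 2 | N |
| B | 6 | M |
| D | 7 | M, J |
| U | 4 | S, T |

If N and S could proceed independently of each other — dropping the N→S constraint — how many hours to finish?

Original critical path: N→S→U = 21+2+4 = 27 ⇒ 27 hours.
Without N→S, S's earliest start moves from 21 to 0.
New critical path: T→J→D = 11+9+7 = 27 ⇒ 27 hours.

27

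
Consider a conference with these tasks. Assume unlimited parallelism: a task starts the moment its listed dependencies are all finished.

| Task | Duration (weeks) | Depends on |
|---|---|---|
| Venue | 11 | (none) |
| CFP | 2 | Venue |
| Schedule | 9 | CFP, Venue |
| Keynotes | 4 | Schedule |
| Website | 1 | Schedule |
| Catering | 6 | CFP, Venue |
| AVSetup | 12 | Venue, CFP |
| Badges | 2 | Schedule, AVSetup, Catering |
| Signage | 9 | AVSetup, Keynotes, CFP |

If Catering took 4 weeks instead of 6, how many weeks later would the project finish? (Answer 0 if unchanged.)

Actual critical path: Venue→CFP→Schedule→Keynotes→Signage = 11+2+9+4+9 = 35 ⇒ 35 weeks.
The longest path through Catering is only 21 weeks, so Catering has float 14.
The critical path is still Venue→CFP→Schedule→Keynotes→Signage; finish is now 35 weeks.
Change in finish: 35 − 35 = +0 weeks.

0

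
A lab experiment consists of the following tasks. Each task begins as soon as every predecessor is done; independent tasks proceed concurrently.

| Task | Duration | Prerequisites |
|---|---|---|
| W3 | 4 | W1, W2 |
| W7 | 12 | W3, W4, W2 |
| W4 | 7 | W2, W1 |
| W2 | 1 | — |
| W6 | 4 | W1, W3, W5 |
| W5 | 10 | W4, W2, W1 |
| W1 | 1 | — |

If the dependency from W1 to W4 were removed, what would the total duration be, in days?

22

Original critical path: W1→W4→W5→W6 = 1+7+10+4 = 22 ⇒ 22 days.
Dropping W1→W4 doesn't change W4's earliest start (1); another predecessor still binds.
New critical path: W2→W4→W5→W6 = 1+7+10+4 = 22 ⇒ 22 days.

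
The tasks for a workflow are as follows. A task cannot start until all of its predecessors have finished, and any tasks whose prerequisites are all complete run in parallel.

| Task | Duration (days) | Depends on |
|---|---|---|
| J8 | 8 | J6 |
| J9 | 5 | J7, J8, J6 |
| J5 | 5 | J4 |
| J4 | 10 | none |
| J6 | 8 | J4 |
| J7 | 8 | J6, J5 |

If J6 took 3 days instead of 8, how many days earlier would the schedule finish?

3

Critical path before the change: J4→J6→J7→J9 = 10+8+8+5 = 31 giving 31 days.
Since J6 is critical, the -5 change carries straight to that chain (now 26 days).
The binding chain switches to J4→J5→J7→J9 = 10+5+8+5 = 28; finish 28 days.
Change in finish: 28 − 31 = -3 days.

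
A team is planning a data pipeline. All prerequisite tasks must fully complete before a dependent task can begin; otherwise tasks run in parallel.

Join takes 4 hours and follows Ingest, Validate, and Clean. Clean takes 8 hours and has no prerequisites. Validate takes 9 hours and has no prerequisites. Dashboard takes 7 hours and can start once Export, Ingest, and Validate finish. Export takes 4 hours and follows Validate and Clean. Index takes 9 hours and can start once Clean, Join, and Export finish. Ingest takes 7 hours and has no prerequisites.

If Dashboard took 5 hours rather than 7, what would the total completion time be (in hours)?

22

Critical path before the change: Validate→Join→Index = 9+4+9 = 22 giving 22 hours.
Dashboard has 2 hours of float (longest path through it is 20).
That remains the longest chain; total 22 hours.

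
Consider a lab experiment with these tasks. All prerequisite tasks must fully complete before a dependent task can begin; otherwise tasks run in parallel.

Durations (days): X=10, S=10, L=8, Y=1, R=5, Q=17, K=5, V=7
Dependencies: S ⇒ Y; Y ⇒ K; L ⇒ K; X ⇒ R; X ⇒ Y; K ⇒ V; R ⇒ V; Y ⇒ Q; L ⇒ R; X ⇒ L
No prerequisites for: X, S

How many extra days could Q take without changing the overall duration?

2

Critical path: X→L→R→V = 10+8+5+7 = 30, so the finish is 30 days.
The longest chain containing Q totals 28 days.
Slack of Q = 13 − 11 = 2 days.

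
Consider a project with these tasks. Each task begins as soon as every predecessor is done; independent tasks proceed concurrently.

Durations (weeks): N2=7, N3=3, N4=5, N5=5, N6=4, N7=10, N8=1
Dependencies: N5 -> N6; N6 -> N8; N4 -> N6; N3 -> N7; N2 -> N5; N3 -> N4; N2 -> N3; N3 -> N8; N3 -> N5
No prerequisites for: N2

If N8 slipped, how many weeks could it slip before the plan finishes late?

The longest chain is N2→N3→N4→N6→N8 = 7+3+5+4+1 = 20; overall finish 20 weeks.
Longest path through N8: 20 weeks (earliest finish 20, latest finish 20).
So N8 can slip 20 − 20 = 0 weeks.

0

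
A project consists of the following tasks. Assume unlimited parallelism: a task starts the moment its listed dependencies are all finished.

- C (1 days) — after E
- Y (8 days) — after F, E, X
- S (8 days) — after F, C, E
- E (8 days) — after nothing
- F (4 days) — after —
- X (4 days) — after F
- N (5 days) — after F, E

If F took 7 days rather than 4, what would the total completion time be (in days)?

19

Critical path before the change: E→C→S = 8+1+8 = 17 giving 17 days.
F has 1 day of float (longest path through it is 16).
Now F→X→Y = 7+4+8 = 19 is longest, so the finish becomes 19 days.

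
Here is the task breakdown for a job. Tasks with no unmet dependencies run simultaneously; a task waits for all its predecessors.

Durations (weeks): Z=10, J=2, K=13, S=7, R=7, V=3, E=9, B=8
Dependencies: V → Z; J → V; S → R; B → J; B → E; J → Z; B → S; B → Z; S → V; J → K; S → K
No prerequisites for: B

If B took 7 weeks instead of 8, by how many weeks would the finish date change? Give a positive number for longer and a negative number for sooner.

-1

Actual critical path: B→S→V→Z = 8+7+3+10 = 28 ⇒ 28 weeks.
Since B is critical, the -1 change carries straight to that chain (now 27 weeks).
That remains the longest chain; total 27 weeks.
Change in finish: 27 − 28 = -1 weeks.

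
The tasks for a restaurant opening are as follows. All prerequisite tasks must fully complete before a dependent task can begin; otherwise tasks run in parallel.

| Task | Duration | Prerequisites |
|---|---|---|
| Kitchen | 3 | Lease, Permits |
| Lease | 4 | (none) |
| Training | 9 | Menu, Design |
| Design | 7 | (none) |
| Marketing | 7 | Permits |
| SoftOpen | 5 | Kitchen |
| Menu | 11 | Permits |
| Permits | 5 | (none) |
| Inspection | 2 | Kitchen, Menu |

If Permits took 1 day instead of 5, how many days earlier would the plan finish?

As given, the longest chain is Permits→Menu→Training = 5+11+9 = 25, so the finish is 25 days.
Permits is on the critical path; changing it to 1 makes that path 21 days.
The critical path is still Permits→Menu→Training; finish is now 21 days.
Change in finish: 21 − 25 = -4 days.

4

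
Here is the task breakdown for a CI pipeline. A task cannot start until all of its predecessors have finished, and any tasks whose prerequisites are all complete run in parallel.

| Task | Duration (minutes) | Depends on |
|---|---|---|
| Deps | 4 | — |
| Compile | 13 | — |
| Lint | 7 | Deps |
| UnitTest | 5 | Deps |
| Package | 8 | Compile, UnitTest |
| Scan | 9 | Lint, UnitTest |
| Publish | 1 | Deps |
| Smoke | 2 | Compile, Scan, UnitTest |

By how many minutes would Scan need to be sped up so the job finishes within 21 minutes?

Current finish: 22 minutes; target: 21.
Scan is on every critical path, so each minute cut from Scan cuts the finish by one (this holds down to a finish of 21).
Need 22 − 21 = 1 minute off Scan → Scan becomes 8 minutes, finish becomes 21.

1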